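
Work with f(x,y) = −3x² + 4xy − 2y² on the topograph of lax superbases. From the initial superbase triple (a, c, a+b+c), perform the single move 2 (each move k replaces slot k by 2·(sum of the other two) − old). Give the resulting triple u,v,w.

start (-3,-2,-1) = (f(1,0),f(0,1),f(1,1))
replace slot 2: 2·((-3)+(-1)) − (-2) = -6 → (-3,-6,-1)

-3,-6,-1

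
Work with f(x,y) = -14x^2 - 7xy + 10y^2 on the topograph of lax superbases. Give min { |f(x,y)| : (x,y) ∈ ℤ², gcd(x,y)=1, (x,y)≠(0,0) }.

descent: ρ → (10,7,-14)  [lands on river]
river: ρ → (-14,21,3)
river: ρ → (3,21,-14)
river: ρ → (-14,7,10)
river: ρ → (10,13,-11)
river: ρ → (-11,9,12)
river: ρ → (12,15,-8)
river: ρ → (-8,17,10)
river: ρ → (10,23,-2)
river: ρ → (-2,21,21)
river: ρ → (21,21,-2)
river: ρ → (-2,23,10)
river: ρ → (10,17,-8)
river: ρ → (-8,15,12)
river: ρ → (12,9,-11)
river: ρ → (-11,13,10)
closes: descent 1, river 16
min |a| on river = 2

2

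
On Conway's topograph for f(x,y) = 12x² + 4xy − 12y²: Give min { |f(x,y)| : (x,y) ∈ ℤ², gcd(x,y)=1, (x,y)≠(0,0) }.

river: ρ → (-12,20,4)
river: ρ → (4,20,-12)
river: ρ → (-12,4,12)
river: ρ → (12,20,-4)
river: ρ → (-4,20,12)
river: ρ → (12,4,-12)
closes: descent 0, river 6
min |a| on river = 4

4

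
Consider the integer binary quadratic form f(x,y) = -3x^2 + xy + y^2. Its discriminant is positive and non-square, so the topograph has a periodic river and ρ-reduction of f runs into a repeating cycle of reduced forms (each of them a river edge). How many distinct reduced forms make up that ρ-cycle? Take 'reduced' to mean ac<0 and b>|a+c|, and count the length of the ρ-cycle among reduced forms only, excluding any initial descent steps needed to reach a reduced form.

D = 13, ⌊√D⌋ = 3
descent: ρ → (1,3,-1)  [lands on river]
river: ρ → (-1,3,1)
ρ-cycle length = 2 (tail of 1 descent step not counted)

2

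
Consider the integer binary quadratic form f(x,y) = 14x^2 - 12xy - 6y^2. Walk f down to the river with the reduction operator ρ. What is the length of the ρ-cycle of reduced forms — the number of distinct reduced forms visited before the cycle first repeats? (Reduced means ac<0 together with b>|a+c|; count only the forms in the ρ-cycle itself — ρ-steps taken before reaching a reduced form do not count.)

D = 480, ⌊√D⌋ = 21
descent: ρ → (-6,12,14)  [lands on river]
river: ρ → (14,16,-4)
river: ρ → (-4,16,14)
river: ρ → (14,12,-6)
ρ-cycle length = 4 (tail of 1 descent step not counted)

4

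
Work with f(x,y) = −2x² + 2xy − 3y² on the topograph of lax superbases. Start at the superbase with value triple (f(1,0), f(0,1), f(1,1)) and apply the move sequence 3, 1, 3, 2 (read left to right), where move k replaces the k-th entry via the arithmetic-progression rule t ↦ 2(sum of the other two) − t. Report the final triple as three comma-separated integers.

start (-2,-3,-3) = (f(1,0),f(0,1),f(1,1))
replace slot 3: 2·((-2)+(-3)) − (-3) = -7 → (-2,-3,-7)
replace slot 1: 2·((-3)+(-7)) − (-2) = -18 → (-18,-3,-7)
replace slot 3: 2·((-18)+(-3)) − (-7) = -35 → (-18,-3,-35)
replace slot 2: 2·((-18)+(-35)) − (-3) = -103 → (-18,-103,-35)

-18,-103,-35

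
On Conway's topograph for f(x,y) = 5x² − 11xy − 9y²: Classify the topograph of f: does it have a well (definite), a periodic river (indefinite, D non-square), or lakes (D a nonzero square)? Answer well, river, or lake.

D = b²−4ac = (-11)² − 4·5·(-9) = 301
D > 0 non-square ⇒ indefinite ⇒ periodic river

river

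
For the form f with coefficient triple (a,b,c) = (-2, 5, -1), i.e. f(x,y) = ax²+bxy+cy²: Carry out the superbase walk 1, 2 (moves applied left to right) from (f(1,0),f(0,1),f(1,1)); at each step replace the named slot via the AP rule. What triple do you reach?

start (-2,-1,2) = (f(1,0),f(0,1),f(1,1))
replace slot 1: 2·((-1)+2) − (-2) = 4 → (4,-1,2)
replace slot 2: 2·(4+2) − (-1) = 13 → (4,13,2)

4,13,2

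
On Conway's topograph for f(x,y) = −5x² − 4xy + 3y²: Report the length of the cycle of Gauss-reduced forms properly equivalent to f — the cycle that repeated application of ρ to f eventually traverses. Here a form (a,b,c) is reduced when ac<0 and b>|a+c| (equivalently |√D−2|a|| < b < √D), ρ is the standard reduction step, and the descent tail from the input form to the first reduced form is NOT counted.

D = 76, ⌊√D⌋ = 8
descent: ρ → (3,4,-5)  [lands on river]
river: ρ → (-5,6,2)
river: ρ → (2,6,-5)
river: ρ → (-5,4,3)
river: ρ → (3,8,-1)
river: ρ → (-1,8,3)
ρ-cycle length = 6 (tail of 1 descent step not counted)

6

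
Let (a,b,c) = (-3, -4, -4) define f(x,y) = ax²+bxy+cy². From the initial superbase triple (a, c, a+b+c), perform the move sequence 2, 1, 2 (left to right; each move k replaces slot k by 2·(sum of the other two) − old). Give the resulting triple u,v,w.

start (-3,-4,-11) = (f(1,0),f(0,1),f(1,1))
replace slot 2: 2·((-3)+(-11)) − (-4) = -24 → (-3,-24,-11)
replace slot 1: 2·((-24)+(-11)) − (-3) = -67 → (-67,-24,-11)
replace slot 2: 2·((-67)+(-11)) − (-24) = -132 → (-67,-132,-11)

-67,-132,-11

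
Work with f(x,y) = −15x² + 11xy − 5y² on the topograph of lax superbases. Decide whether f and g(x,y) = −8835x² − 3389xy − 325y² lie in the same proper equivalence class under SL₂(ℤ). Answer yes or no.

D₁ = -179, D₂ = -179
f is negative-definite; reduce −f:
−f: flip: (15,-11,5)→(5,11,15)
−f: translate: b→1 (≡11 mod 10), so (5,11,15)→(5,1,9)
−f: reduced (well bottom): (5,1,9) with a≤c, −a<b≤a
flip sign back: reduced form of f is (-5,-1,-9)
g is negative-definite; reduce −g:
−g: flip: (8835,3389,325)→(325,-3389,8835)
−g: translate: b→-139 (≡-3389 mod 650), so (325,-3389,8835)→(325,-139,15)
−g: flip: (325,-139,15)→(15,139,325)
−g: translate: b→-11 (≡139 mod 30), so (15,139,325)→(15,-11,5)
−g: flip: (15,-11,5)→(5,11,15)
−g: translate: b→1 (≡11 mod 10), so (5,11,15)→(5,1,9)
−g: reduced (well bottom): (5,1,9) with a≤c, −a<b≤a
flip sign back: reduced form of g is (-5,-1,-9)
reduced forms (-5, -1, -9) vs (-5, -1, -9) ⇒ equivalent

yes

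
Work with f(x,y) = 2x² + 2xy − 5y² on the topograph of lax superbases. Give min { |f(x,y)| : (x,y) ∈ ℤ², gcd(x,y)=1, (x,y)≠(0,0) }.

descent: ρ → (-5,-2,2)
descent: ρ → (2,6,-1)  [lands on river]
river: ρ → (-1,6,2)
closes: descent 2, river 2
min |a| on river = 1

1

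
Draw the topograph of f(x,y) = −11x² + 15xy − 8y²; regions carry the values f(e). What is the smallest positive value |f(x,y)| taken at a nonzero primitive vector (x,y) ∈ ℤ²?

translate: b→7 (≡-15 mod 22), so (11,-15,8)→(11,7,4)
flip: (11,7,4)→(4,-7,11)
translate: b→1 (≡-7 mod 8), so (4,-7,11)→(4,1,8)
reduced (well bottom): (4,1,8) with a≤c, −a<b≤a
well minimum |f| = |-4| = 4 (negative-definite)

4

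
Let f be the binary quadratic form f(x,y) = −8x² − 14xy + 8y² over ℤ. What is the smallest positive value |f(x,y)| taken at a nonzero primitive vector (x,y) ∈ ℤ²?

descent: ρ → (8,14,-8)  [lands on river]
river: ρ → (-8,18,4)
river: ρ → (4,14,-16)
river: ρ → (-16,18,2)
river: ρ → (2,18,-16)
river: ρ → (-16,14,4)
river: ρ → (4,18,-8)
river: ρ → (-8,14,8)
river: ρ → (8,18,-4)
river: ρ → (-4,14,16)
river: ρ → (16,18,-2)
river: ρ → (-2,18,16)
river: ρ → (16,14,-4)
river: ρ → (-4,18,8)
closes: descent 1, river 14
min |a| on river = 2

2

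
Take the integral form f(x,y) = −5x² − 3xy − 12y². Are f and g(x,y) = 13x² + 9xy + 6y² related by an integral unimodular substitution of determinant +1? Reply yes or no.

D₁ = -231, D₂ = -231
f is negative-definite; reduce −f:
−f: reduced (well bottom): (5,3,12) with a≤c, −a<b≤a
flip sign back: reduced form of f is (-5,-3,-12)
g: flip: (13,9,6)→(6,-9,13)
g: translate: b→3 (≡-9 mod 12), so (6,-9,13)→(6,3,10)
g: reduced (well bottom): (6,3,10) with a≤c, −a<b≤a
reduced forms (-5, -3, -12) vs (6, 3, 10) ⇒ inequivalent

no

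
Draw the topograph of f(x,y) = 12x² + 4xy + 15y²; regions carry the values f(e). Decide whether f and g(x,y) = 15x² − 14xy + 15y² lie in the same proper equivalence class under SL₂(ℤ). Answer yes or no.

D₁ = -704, D₂ = -704
f: reduced (well bottom): (12,4,15) with a≤c, −a<b≤a
g: flip: (15,-14,15)→(15,14,15)
g: reduced (well bottom): (15,14,15) with a≤c, −a<b≤a
reduced forms (12, 4, 15) vs (15, 14, 15) ⇒ inequivalent

no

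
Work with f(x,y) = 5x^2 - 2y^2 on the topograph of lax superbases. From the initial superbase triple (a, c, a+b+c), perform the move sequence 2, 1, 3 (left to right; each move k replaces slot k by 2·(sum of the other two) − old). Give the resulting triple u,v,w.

start (5,-2,3) = (f(1,0),f(0,1),f(1,1))
replace slot 2: 2·(5+3) − (-2) = 18 → (5,18,3)
replace slot 1: 2·(18+3) − 5 = 37 → (37,18,3)
replace slot 3: 2·(37+18) − 3 = 107 → (37,18,107)

37,18,107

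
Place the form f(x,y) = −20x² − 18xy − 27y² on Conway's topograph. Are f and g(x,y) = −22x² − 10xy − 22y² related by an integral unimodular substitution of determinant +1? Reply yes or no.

D₁ = -1836, D₂ = -1836
f is negative-definite; reduce −f:
−f: reduced (well bottom): (20,18,27) with a≤c, −a<b≤a
flip sign back: reduced form of f is (-20,-18,-27)
g is negative-definite; reduce −g:
−g: reduced (well bottom): (22,10,22) with a≤c, −a<b≤a
flip sign back: reduced form of g is (-22,-10,-22)
reduced forms (-20, -18, -27) vs (-22, -10, -22) ⇒ inequivalent

no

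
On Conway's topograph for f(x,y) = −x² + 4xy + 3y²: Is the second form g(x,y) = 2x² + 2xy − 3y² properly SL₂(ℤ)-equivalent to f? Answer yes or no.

D₁ = 28, D₂ = 28
river cycle of f (length 4): (3, 2, -2), (-2, 2, 3), (3, 4, -1), (-1, 4, 3)
river cycle of g (length 4): (-3, 4, 1), (1, 4, -3), (-3, 2, 2), (2, 2, -3)
cycles differ ⇒ inequivalent

no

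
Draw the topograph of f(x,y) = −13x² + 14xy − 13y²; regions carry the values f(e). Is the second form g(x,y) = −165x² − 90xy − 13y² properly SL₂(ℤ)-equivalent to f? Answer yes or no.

D₁ = -480, D₂ = -480
f is negative-definite; reduce −f:
−f: translate: b→12 (≡-14 mod 26), so (13,-14,13)→(13,12,12)
−f: flip: (13,12,12)→(12,-12,13)
−f: translate: b→12 (≡-12 mod 24), so (12,-12,13)→(12,12,13)
−f: reduced (well bottom): (12,12,13) with a≤c, −a<b≤a
flip sign back: reduced form of f is (-12,-12,-13)
g is negative-definite; reduce −g:
−g: flip: (165,90,13)→(13,-90,165)
−g: translate: b→-12 (≡-90 mod 26), so (13,-90,165)→(13,-12,12)
−g: flip: (13,-12,12)→(12,12,13)
−g: reduced (well bottom): (12,12,13) with a≤c, −a<b≤a
flip sign back: reduced form of g is (-12,-12,-13)
reduced forms (-12, -12, -13) vs (-12, -12, -13) ⇒ equivalent

yes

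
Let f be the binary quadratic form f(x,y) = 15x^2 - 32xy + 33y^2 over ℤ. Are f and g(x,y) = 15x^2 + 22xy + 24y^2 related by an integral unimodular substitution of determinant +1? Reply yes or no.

D₁ = -956, D₂ = -956
f: translate: b→-2 (≡-32 mod 30), so (15,-32,33)→(15,-2,16)
f: reduced (well bottom): (15,-2,16) with a≤c, −a<b≤a
g: translate: b→-8 (≡22 mod 30), so (15,22,24)→(15,-8,17)
g: reduced (well bottom): (15,-8,17) with a≤c, −a<b≤a
reduced forms (15, -2, 16) vs (15, -8, 17) ⇒ inequivalent

no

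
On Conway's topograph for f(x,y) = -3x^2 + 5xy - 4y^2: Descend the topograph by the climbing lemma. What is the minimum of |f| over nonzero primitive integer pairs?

translate: b→1 (≡-5 mod 6), so (3,-5,4)→(3,1,2)
flip: (3,1,2)→(2,-1,3)
reduced (well bottom): (2,-1,3) with a≤c, −a<b≤a
well minimum |f| = |-2| = 2 (negative-definite)

2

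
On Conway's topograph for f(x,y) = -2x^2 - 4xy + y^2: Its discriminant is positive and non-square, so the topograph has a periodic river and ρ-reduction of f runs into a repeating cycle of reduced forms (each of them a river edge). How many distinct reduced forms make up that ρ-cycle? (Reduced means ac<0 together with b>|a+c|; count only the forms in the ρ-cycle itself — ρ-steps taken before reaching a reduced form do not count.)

D = 24, ⌊√D⌋ = 4
descent: ρ → (1,4,-2)  [lands on river]
river: ρ → (-2,4,1)
ρ-cycle length = 2 (tail of 1 descent step not counted)

2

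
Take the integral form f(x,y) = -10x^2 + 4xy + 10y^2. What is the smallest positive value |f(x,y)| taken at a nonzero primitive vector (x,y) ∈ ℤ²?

river: ρ → (10,16,-4)
river: ρ → (-4,16,10)
river: ρ → (10,4,-10)
river: ρ → (-10,16,4)
river: ρ → (4,16,-10)
river: ρ → (-10,4,10)
closes: descent 0, river 6
min |a| on river = 4

4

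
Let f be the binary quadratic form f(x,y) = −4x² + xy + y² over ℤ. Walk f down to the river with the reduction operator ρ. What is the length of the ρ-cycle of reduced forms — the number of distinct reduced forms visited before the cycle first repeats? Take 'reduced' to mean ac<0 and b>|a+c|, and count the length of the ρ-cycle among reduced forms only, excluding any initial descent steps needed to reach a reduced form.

D = 17, ⌊√D⌋ = 4
descent: ρ → (1,3,-2)  [lands on river]
river: ρ → (-2,1,2)
river: ρ → (2,3,-1)
river: ρ → (-1,3,2)
river: ρ → (2,1,-2)
river: ρ → (-2,3,1)
ρ-cycle length = 6 (tail of 1 descent step not counted)

6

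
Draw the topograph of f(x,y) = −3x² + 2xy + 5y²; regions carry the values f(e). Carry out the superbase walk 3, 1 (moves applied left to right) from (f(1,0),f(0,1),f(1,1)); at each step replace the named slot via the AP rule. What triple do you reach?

start (-3,5,4) = (f(1,0),f(0,1),f(1,1))
replace slot 3: 2·((-3)+5) − 4 = 0 → (-3,5,0)
replace slot 1: 2·(5+0) − (-3) = 13 → (13,5,0)

13,5,0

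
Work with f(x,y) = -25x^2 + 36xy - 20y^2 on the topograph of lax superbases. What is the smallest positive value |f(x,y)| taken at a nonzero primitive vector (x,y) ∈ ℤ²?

translate: b→14 (≡-36 mod 50), so (25,-36,20)→(25,14,9)
flip: (25,14,9)→(9,-14,25)
translate: b→4 (≡-14 mod 18), so (9,-14,25)→(9,4,20)
reduced (well bottom): (9,4,20) with a≤c, −a<b≤a
well minimum |f| = |-9| = 9 (negative-definite)

9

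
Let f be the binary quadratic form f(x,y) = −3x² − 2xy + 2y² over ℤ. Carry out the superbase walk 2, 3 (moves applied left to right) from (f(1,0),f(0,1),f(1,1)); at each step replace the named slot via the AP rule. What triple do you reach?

start (-3,2,-3) = (f(1,0),f(0,1),f(1,1))
replace slot 2: 2·((-3)+(-3)) − 2 = -14 → (-3,-14,-3)
replace slot 3: 2·((-3)+(-14)) − (-3) = -31 → (-3,-14,-31)

-3,-14,-31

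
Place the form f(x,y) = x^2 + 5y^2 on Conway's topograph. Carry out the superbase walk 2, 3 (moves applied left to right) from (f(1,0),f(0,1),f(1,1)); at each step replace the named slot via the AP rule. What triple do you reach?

start (1,5,6) = (f(1,0),f(0,1),f(1,1))
replace slot 2: 2·(1+6) − 5 = 9 → (1,9,6)
replace slot 3: 2·(1+9) − 6 = 14 → (1,9,14)

1,9,14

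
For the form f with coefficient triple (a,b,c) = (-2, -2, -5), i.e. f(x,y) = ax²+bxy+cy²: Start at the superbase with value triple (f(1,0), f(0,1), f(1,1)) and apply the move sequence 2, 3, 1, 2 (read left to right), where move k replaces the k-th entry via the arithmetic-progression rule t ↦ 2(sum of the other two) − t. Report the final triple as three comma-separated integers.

start (-2,-5,-9) = (f(1,0),f(0,1),f(1,1))
replace slot 2: 2·((-2)+(-9)) − (-5) = -17 → (-2,-17,-9)
replace slot 3: 2·((-2)+(-17)) − (-9) = -29 → (-2,-17,-29)
replace slot 1: 2·((-17)+(-29)) − (-2) = -90 → (-90,-17,-29)
replace slot 2: 2·((-90)+(-29)) − (-17) = -221 → (-90,-221,-29)

-90,-221,-29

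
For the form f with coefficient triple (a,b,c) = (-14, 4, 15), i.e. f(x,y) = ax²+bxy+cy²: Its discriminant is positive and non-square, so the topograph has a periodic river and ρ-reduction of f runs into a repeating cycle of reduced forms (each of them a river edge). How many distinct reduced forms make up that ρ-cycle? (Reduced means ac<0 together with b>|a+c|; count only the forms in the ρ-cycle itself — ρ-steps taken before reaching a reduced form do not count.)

D = 856, ⌊√D⌋ = 29
river: ρ → (15,26,-3)
river: ρ → (-3,28,6)
river: ρ → (6,20,-19)
river: ρ → (-19,18,7)
river: ρ → (7,24,-10)
river: ρ → (-10,16,15)
river: ρ → (15,14,-11)
river: ρ → (-11,8,18)
river: ρ → (18,28,-1)
river: ρ → (-1,28,18)
river: ρ → (18,8,-11)
river: ρ → (-11,14,15)
river: ρ → (15,16,-10)
river: ρ → (-10,24,7)
river: ρ → (7,18,-19)
river: ρ → (-19,20,6)
river: ρ → (6,28,-3)
river: ρ → (-3,26,15)
river: ρ → (15,4,-14)
river: ρ → (-14,24,5)
river: ρ → (5,26,-9)
river: ρ → (-9,28,2)
river: ρ → (2,28,-9)
river: ρ → (-9,26,5)
river: ρ → (5,24,-14)
river: ρ → (-14,4,15)
ρ-cycle length = 26 (tail of 0 descent steps not counted)

26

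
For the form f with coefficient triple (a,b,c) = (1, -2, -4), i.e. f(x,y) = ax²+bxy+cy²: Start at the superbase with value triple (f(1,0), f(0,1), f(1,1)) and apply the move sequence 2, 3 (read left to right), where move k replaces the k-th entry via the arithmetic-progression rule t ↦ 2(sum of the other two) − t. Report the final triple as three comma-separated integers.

start (1,-4,-5) = (f(1,0),f(0,1),f(1,1))
replace slot 2: 2·(1+(-5)) − (-4) = -4 → (1,-4,-5)
replace slot 3: 2·(1+(-4)) − (-5) = -1 → (1,-4,-1)

1,-4,-1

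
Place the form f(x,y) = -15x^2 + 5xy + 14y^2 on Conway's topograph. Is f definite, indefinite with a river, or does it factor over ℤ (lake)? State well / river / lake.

D = b²−4ac = 5² − 4·(-15)·14 = 865
D > 0 non-square ⇒ indefinite ⇒ periodic river

river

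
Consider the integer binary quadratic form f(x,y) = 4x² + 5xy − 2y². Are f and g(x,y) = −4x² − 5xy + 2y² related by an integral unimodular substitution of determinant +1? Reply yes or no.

D₁ = 57, D₂ = 57
river cycle of f (length 6): (-2, 7, 1), (1, 7, -2), (-2, 5, 4), (4, 3, -3), (-3, 3, 4), (4, 5, -2)
river cycle of g (length 6): (2, 5, -4), (-4, 3, 3), (3, 3, -4), (-4, 5, 2), (2, 7, -1), (-1, 7, 2)
cycles differ ⇒ inequivalent

no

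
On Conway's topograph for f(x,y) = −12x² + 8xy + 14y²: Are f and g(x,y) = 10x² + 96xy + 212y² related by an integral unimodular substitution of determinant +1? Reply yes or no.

D₁ = 736, D₂ = 736
river cycle of f (length 12): (14, 20, -6), (-6, 16, 20), (20, 24, -2), (-2, 24, 20), (20, 16, -6), (-6, 20, 14), (14, 8, -12), (-12, 16, 10), (10, 24, -4), (-4, 24, 10), … (2 more)
river cycle of g (length 12): (10, 16, -12), (-12, 8, 14), (14, 20, -6), (-6, 16, 20), (20, 24, -2), (-2, 24, 20), (20, 16, -6), (-6, 20, 14), (14, 8, -12), (-12, 16, 10), … (2 more)
cycles coincide ⇒ equivalent

yes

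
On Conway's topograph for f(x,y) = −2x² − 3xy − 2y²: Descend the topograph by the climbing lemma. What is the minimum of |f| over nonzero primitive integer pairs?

translate: b→-1 (≡3 mod 4), so (2,3,2)→(2,-1,1)
flip: (2,-1,1)→(1,1,2)
reduced (well bottom): (1,1,2) with a≤c, −a<b≤a
well minimum |f| = |-1| = 1 (negative-definite)

1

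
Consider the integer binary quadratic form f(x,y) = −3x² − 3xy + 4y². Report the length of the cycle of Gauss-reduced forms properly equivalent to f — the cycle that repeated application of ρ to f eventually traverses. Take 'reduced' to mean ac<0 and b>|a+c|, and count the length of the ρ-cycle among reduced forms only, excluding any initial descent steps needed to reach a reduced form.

D = 57, ⌊√D⌋ = 7
descent: ρ → (4,3,-3)  [lands on river]
river: ρ → (-3,3,4)
river: ρ → (4,5,-2)
river: ρ → (-2,7,1)
river: ρ → (1,7,-2)
river: ρ → (-2,5,4)
ρ-cycle length = 6 (tail of 1 descent step not counted)

6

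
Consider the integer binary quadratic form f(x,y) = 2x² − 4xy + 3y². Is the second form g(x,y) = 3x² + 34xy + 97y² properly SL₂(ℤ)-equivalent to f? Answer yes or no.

D₁ = -8, D₂ = -8
f: translate: b→0 (≡-4 mod 4), so (2,-4,3)→(2,0,1)
f: flip: (2,0,1)→(1,0,2)
f: reduced (well bottom): (1,0,2) with a≤c, −a<b≤a
g: translate: b→-2 (≡34 mod 6), so (3,34,97)→(3,-2,1)
g: flip: (3,-2,1)→(1,2,3)
g: translate: b→0 (≡2 mod 2), so (1,2,3)→(1,0,2)
g: reduced (well bottom): (1,0,2) with a≤c, −a<b≤a
reduced forms (1, 0, 2) vs (1, 0, 2) ⇒ equivalent

yes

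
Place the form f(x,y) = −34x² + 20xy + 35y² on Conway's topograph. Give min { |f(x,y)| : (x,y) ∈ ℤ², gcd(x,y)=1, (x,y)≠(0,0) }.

river: ρ → (35,50,-19)
river: ρ → (-19,64,14)
river: ρ → (14,48,-51)
river: ρ → (-51,54,11)
river: ρ → (11,56,-46)
river: ρ → (-46,36,21)
river: ρ → (21,48,-34)
river: ρ → (-34,20,35)
closes: descent 0, river 8
min |a| on river = 11

11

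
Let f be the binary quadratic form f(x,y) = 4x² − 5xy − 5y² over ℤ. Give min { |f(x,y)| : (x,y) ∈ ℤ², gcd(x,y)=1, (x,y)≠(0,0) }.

descent: ρ → (-5,5,4)  [lands on river]
river: ρ → (4,3,-6)
river: ρ → (-6,9,1)
river: ρ → (1,9,-6)
river: ρ → (-6,3,4)
river: ρ → (4,5,-5)
closes: descent 1, river 6
min |a| on river = 1

1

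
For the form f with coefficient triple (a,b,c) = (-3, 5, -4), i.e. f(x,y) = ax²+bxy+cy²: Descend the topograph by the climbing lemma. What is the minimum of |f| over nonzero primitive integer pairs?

translate: b→1 (≡-5 mod 6), so (3,-5,4)→(3,1,2)
flip: (3,1,2)→(2,-1,3)
reduced (well bottom): (2,-1,3) with a≤c, −a<b≤a
well minimum |f| = |-2| = 2 (negative-definite)

2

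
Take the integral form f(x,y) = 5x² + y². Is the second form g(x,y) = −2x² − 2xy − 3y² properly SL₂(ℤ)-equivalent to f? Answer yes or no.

D₁ = -20, D₂ = -20
f: flip: (5,0,1)→(1,0,5)
f: reduced (well bottom): (1,0,5) with a≤c, −a<b≤a
g is negative-definite; reduce −g:
−g: reduced (well bottom): (2,2,3) with a≤c, −a<b≤a
flip sign back: reduced form of g is (-2,-2,-3)
reduced forms (1, 0, 5) vs (-2, -2, -3) ⇒ inequivalent

no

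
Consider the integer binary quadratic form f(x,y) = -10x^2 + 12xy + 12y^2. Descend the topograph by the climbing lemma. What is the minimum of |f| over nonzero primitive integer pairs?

river: ρ → (12,12,-10)
river: ρ → (-10,8,14)
river: ρ → (14,20,-4)
river: ρ → (-4,20,14)
river: ρ → (14,8,-10)
river: ρ → (-10,12,12)
closes: descent 0, river 6
min |a| on river = 4

4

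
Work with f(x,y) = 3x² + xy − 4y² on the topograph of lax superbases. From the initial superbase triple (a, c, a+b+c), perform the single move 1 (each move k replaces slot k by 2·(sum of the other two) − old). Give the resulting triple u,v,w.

start (3,-4,0) = (f(1,0),f(0,1),f(1,1))
replace slot 1: 2·((-4)+0) − 3 = -11 → (-11,-4,0)

-11,-4,0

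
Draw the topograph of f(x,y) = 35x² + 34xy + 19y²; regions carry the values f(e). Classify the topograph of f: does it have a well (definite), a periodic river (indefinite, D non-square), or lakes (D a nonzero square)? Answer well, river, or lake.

D = b²−4ac = 34² − 4·35·19 = -1504
D < 0 ⇒ definite ⇒ every region one sign ⇒ single well

well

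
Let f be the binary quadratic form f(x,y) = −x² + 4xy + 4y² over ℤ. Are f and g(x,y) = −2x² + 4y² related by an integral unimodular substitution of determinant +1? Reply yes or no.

D₁ = 32, D₂ = 32
river cycle of f (length 2): (4, 4, -1), (-1, 4, 4)
river cycle of g (length 2): (-2, 4, 2), (2, 4, -2)
cycles differ ⇒ inequivalent

no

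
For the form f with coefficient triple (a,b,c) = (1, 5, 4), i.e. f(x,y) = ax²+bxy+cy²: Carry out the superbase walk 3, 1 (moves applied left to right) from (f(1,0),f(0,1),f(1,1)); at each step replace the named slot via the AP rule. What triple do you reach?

start (1,4,10) = (f(1,0),f(0,1),f(1,1))
replace slot 3: 2·(1+4) − 10 = 0 → (1,4,0)
replace slot 1: 2·(4+0) − 1 = 7 → (7,4,0)

7,4,0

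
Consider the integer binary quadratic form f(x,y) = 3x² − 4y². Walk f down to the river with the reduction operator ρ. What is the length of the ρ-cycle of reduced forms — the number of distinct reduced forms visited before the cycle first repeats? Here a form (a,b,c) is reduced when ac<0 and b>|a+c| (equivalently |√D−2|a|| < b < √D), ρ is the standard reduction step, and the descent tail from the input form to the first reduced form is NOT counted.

D = 48, ⌊√D⌋ = 6
descent: ρ → (-4,0,3)
descent: ρ → (3,6,-1)  [lands on river]
river: ρ → (-1,6,3)
ρ-cycle length = 2 (tail of 2 descent steps not counted)

2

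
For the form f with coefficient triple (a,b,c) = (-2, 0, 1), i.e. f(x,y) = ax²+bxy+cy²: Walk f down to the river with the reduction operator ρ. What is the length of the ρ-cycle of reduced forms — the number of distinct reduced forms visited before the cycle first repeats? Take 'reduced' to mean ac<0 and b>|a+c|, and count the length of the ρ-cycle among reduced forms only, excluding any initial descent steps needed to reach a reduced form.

D = 8, ⌊√D⌋ = 2
descent: ρ → (1,2,-1)  [lands on river]
river: ρ → (-1,2,1)
ρ-cycle length = 2 (tail of 1 descent step not counted)

2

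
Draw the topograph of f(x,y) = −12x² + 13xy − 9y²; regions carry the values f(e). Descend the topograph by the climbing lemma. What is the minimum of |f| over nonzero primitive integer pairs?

translate: b→11 (≡-13 mod 24), so (12,-13,9)→(12,11,8)
flip: (12,11,8)→(8,-11,12)
translate: b→5 (≡-11 mod 16), so (8,-11,12)→(8,5,9)
reduced (well bottom): (8,5,9) with a≤c, −a<b≤a
well minimum |f| = |-8| = 8 (negative-definite)

8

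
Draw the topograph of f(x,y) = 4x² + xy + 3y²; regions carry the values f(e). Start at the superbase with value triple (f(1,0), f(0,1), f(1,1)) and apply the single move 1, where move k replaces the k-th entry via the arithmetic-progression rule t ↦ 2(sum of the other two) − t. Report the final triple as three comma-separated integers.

start (4,3,8) = (f(1,0),f(0,1),f(1,1))
replace slot 1: 2·(3+8) − 4 = 18 → (18,3,8)

18,3,8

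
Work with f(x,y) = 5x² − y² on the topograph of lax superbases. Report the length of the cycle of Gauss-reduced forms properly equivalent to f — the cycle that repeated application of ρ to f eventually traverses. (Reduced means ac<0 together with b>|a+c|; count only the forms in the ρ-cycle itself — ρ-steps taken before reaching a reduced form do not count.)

D = 20, ⌊√D⌋ = 4
descent: ρ → (-1,4,1)  [lands on river]
river: ρ → (1,4,-1)
ρ-cycle length = 2 (tail of 1 descent step not counted)

2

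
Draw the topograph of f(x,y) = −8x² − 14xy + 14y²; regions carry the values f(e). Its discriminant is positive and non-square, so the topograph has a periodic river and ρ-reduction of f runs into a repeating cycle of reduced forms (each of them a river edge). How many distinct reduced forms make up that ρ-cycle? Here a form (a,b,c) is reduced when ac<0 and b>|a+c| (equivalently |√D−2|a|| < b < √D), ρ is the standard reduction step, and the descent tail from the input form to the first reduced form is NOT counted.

D = 644, ⌊√D⌋ = 25
descent: ρ → (14,14,-8)  [lands on river]
river: ρ → (-8,18,10)
river: ρ → (10,22,-4)
river: ρ → (-4,18,20)
river: ρ → (20,22,-2)
river: ρ → (-2,22,20)
river: ρ → (20,18,-4)
river: ρ → (-4,22,10)
river: ρ → (10,18,-8)
river: ρ → (-8,14,14)
ρ-cycle length = 10 (tail of 1 descent step not counted)

10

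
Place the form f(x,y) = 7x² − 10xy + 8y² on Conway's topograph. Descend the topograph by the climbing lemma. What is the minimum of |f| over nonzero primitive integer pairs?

translate: b→4 (≡-10 mod 14), so (7,-10,8)→(7,4,5)
flip: (7,4,5)→(5,-4,7)
reduced (well bottom): (5,-4,7) with a≤c, −a<b≤a
well minimum = a = 5

5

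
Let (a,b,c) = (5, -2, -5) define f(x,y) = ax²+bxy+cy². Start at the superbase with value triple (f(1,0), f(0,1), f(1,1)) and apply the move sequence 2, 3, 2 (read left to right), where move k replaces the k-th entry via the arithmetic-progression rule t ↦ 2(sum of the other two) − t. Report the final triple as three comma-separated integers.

start (5,-5,-2) = (f(1,0),f(0,1),f(1,1))
replace slot 2: 2·(5+(-2)) − (-5) = 11 → (5,11,-2)
replace slot 3: 2·(5+11) − (-2) = 34 → (5,11,34)
replace slot 2: 2·(5+34) − 11 = 67 → (5,67,34)

5,67,34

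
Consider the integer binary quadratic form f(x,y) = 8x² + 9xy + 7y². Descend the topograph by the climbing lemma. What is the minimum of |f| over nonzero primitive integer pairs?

translate: b→-7 (≡9 mod 16), so (8,9,7)→(8,-7,6)
flip: (8,-7,6)→(6,7,8)
translate: b→-5 (≡7 mod 12), so (6,7,8)→(6,-5,7)
reduced (well bottom): (6,-5,7) with a≤c, −a<b≤a
well minimum = a = 6

6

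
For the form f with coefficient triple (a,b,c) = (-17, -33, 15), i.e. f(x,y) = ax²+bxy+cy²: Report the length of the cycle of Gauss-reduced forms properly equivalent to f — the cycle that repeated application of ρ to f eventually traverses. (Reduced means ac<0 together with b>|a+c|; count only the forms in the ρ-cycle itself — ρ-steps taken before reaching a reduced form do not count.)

D = 2109, ⌊√D⌋ = 45
descent: ρ → (15,33,-17)  [lands on river]
river: ρ → (-17,35,13)
river: ρ → (13,43,-5)
river: ρ → (-5,37,37)
river: ρ → (37,37,-5)
river: ρ → (-5,43,13)
river: ρ → (13,35,-17)
river: ρ → (-17,33,15)
river: ρ → (15,27,-23)
river: ρ → (-23,19,19)
river: ρ → (19,19,-23)
river: ρ → (-23,27,15)
ρ-cycle length = 12 (tail of 1 descent step not counted)

12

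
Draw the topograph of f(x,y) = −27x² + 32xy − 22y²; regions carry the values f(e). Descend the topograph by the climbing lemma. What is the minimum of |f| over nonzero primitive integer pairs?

translate: b→22 (≡-32 mod 54), so (27,-32,22)→(27,22,17)
flip: (27,22,17)→(17,-22,27)
translate: b→12 (≡-22 mod 34), so (17,-22,27)→(17,12,22)
reduced (well bottom): (17,12,22) with a≤c, −a<b≤a
well minimum |f| = |-17| = 17 (negative-definite)

17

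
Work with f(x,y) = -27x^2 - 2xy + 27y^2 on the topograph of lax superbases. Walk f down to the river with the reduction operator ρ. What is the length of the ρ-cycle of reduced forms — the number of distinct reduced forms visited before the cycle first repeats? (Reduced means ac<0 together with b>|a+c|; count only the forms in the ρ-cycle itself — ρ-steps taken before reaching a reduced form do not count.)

D = 2920, ⌊√D⌋ = 54
descent: ρ → (27,2,-27)  [lands on river]
river: ρ → (-27,52,2)
river: ρ → (2,52,-27)
river: ρ → (-27,2,27)
river: ρ → (27,52,-2)
river: ρ → (-2,52,27)
ρ-cycle length = 6 (tail of 1 descent step not counted)

6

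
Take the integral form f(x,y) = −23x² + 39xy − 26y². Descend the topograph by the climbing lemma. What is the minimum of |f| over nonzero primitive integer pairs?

translate: b→7 (≡-39 mod 46), so (23,-39,26)→(23,7,10)
flip: (23,7,10)→(10,-7,23)
reduced (well bottom): (10,-7,23) with a≤c, −a<b≤a
well minimum |f| = |-10| = 10 (negative-definite)

10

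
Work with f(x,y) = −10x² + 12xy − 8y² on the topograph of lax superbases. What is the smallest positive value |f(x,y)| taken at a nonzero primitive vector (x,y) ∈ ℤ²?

translate: b→8 (≡-12 mod 20), so (10,-12,8)→(10,8,6)
flip: (10,8,6)→(6,-8,10)
translate: b→4 (≡-8 mod 12), so (6,-8,10)→(6,4,8)
reduced (well bottom): (6,4,8) with a≤c, −a<b≤a
well minimum |f| = |-6| = 6 (negative-definite)

6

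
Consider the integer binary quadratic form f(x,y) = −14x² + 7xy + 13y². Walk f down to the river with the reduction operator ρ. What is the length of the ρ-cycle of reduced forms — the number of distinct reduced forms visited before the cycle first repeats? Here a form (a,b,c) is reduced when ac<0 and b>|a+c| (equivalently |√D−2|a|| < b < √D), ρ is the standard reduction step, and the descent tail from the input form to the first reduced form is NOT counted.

D = 777, ⌊√D⌋ = 27
river: ρ → (13,19,-8)
river: ρ → (-8,13,19)
river: ρ → (19,25,-2)
river: ρ → (-2,27,6)
river: ρ → (6,21,-14)
river: ρ → (-14,7,13)
ρ-cycle length = 6 (tail of 0 descent steps not counted)

6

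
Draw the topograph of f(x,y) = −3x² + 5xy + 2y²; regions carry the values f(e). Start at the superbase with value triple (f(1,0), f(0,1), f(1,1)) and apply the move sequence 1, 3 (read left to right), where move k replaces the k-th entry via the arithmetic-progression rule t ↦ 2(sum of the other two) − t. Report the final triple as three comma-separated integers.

start (-3,2,4) = (f(1,0),f(0,1),f(1,1))
replace slot 1: 2·(2+4) − (-3) = 15 → (15,2,4)
replace slot 3: 2·(15+2) − 4 = 30 → (15,2,30)

15,2,30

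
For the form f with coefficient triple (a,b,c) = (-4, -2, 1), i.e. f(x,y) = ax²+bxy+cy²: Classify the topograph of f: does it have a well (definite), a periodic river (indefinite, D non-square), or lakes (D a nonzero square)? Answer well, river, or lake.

D = b²−4ac = (-2)² − 4·(-4)·1 = 20
D > 0 non-square ⇒ indefinite ⇒ periodic river

river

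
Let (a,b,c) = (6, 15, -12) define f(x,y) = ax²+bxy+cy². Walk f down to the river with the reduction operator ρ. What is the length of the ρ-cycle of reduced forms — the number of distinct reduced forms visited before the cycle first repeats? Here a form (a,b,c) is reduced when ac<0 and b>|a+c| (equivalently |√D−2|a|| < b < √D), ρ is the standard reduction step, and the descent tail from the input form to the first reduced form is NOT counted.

D = 513, ⌊√D⌋ = 22
river: ρ → (-12,9,9)
river: ρ → (9,9,-12)
river: ρ → (-12,15,6)
river: ρ → (6,21,-3)
river: ρ → (-3,21,6)
river: ρ → (6,15,-12)
ρ-cycle length = 6 (tail of 0 descent steps not counted)

6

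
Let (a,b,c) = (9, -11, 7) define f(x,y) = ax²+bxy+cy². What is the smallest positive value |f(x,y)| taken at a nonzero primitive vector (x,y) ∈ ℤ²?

translate: b→7 (≡-11 mod 18), so (9,-11,7)→(9,7,5)
flip: (9,7,5)→(5,-7,9)
translate: b→3 (≡-7 mod 10), so (5,-7,9)→(5,3,7)
reduced (well bottom): (5,3,7) with a≤c, −a<b≤a
well minimum = a = 5

5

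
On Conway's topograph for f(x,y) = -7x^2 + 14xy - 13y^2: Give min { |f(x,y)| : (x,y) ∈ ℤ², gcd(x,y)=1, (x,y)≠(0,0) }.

translate: b→0 (≡-14 mod 14), so (7,-14,13)→(7,0,6)
flip: (7,0,6)→(6,0,7)
reduced (well bottom): (6,0,7) with a≤c, −a<b≤a
well minimum |f| = |-6| = 6 (negative-definite)

6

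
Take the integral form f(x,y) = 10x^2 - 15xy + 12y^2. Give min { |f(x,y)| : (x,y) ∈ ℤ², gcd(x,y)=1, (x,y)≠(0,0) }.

translate: b→5 (≡-15 mod 20), so (10,-15,12)→(10,5,7)
flip: (10,5,7)→(7,-5,10)
reduced (well bottom): (7,-5,10) with a≤c, −a<b≤a
well minimum = a = 7

7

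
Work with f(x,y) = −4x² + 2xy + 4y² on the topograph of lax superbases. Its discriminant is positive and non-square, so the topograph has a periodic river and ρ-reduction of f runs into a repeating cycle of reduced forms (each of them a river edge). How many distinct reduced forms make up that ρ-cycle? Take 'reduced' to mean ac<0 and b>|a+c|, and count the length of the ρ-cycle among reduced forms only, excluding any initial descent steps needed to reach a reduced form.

D = 68, ⌊√D⌋ = 8
river: ρ → (4,6,-2)
river: ρ → (-2,6,4)
river: ρ → (4,2,-4)
river: ρ → (-4,6,2)
river: ρ → (2,6,-4)
river: ρ → (-4,2,4)
ρ-cycle length = 6 (tail of 0 descent steps not counted)

6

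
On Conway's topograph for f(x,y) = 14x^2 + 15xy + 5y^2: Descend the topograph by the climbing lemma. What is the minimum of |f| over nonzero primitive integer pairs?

translate: b→-13 (≡15 mod 28), so (14,15,5)→(14,-13,4)
flip: (14,-13,4)→(4,13,14)
translate: b→-3 (≡13 mod 8), so (4,13,14)→(4,-3,4)
flip: (4,-3,4)→(4,3,4)
reduced (well bottom): (4,3,4) with a≤c, −a<b≤a
well minimum = a = 4

4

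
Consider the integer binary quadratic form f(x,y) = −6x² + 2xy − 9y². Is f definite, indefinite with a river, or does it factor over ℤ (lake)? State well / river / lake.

D = b²−4ac = 2² − 4·(-6)·(-9) = -212
D < 0 ⇒ definite ⇒ every region one sign ⇒ single well

well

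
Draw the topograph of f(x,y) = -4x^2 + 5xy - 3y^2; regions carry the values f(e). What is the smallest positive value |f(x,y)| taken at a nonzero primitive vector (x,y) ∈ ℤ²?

translate: b→3 (≡-5 mod 8), so (4,-5,3)→(4,3,2)
flip: (4,3,2)→(2,-3,4)
translate: b→1 (≡-3 mod 4), so (2,-3,4)→(2,1,3)
reduced (well bottom): (2,1,3) with a≤c, −a<b≤a
well minimum |f| = |-2| = 2 (negative-definite)

2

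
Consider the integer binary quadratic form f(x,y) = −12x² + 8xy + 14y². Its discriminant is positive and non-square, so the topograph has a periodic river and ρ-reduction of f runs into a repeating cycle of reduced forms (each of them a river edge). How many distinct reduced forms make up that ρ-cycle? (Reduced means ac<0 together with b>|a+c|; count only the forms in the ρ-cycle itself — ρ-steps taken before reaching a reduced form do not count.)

D = 736, ⌊√D⌋ = 27
river: ρ → (14,20,-6)
river: ρ → (-6,16,20)
river: ρ → (20,24,-2)
river: ρ → (-2,24,20)
river: ρ → (20,16,-6)
river: ρ → (-6,20,14)
river: ρ → (14,8,-12)
river: ρ → (-12,16,10)
river: ρ → (10,24,-4)
river: ρ → (-4,24,10)
river: ρ → (10,16,-12)
river: ρ → (-12,8,14)
ρ-cycle length = 12 (tail of 0 descent steps not counted)

12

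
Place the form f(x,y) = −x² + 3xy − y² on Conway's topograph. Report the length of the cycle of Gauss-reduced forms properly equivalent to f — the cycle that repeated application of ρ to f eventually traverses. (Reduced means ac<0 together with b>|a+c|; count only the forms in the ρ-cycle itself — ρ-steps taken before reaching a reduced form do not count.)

D = 5, ⌊√D⌋ = 2
descent: ρ → (-1,1,1)  [lands on river]
river: ρ → (1,1,-1)
ρ-cycle length = 2 (tail of 1 descent step not counted)

2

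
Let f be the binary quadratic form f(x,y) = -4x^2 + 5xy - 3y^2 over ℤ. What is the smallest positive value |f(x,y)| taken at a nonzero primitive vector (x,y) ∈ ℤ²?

translate: b→3 (≡-5 mod 8), so (4,-5,3)→(4,3,2)
flip: (4,3,2)→(2,-3,4)
translate: b→1 (≡-3 mod 4), so (2,-3,4)→(2,1,3)
reduced (well bottom): (2,1,3) with a≤c, −a<b≤a
well minimum |f| = |-2| = 2 (negative-definite)

2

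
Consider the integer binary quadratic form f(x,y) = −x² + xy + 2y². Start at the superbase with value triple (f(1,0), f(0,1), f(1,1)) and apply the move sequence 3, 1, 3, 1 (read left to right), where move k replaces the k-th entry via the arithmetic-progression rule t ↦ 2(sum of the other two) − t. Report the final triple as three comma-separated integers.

start (-1,2,2) = (f(1,0),f(0,1),f(1,1))
replace slot 3: 2·((-1)+2) − 2 = 0 → (-1,2,0)
replace slot 1: 2·(2+0) − (-1) = 5 → (5,2,0)
replace slot 3: 2·(5+2) − 0 = 14 → (5,2,14)
replace slot 1: 2·(2+14) − 5 = 27 → (27,2,14)

27,2,14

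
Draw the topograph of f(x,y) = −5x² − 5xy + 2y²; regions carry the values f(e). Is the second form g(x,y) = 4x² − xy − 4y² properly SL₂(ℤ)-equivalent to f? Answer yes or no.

D₁ = 65, D₂ = 65
river cycle of f (length 6): (2, 5, -5), (-5, 5, 2), (2, 7, -2), (-2, 5, 5), (5, 5, -2), (-2, 7, 2)
river cycle of g (length 6): (-4, 1, 4), (4, 7, -1), (-1, 7, 4), (4, 1, -4), (-4, 7, 1), (1, 7, -4)
cycles differ ⇒ inequivalent

no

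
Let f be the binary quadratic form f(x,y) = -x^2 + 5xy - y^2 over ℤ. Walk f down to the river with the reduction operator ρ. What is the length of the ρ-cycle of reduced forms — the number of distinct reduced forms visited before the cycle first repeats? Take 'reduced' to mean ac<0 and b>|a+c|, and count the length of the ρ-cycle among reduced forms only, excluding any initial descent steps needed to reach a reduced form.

D = 21, ⌊√D⌋ = 4
descent: ρ → (-1,3,3)  [lands on river]
river: ρ → (3,3,-1)
ρ-cycle length = 2 (tail of 1 descent step not counted)

2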